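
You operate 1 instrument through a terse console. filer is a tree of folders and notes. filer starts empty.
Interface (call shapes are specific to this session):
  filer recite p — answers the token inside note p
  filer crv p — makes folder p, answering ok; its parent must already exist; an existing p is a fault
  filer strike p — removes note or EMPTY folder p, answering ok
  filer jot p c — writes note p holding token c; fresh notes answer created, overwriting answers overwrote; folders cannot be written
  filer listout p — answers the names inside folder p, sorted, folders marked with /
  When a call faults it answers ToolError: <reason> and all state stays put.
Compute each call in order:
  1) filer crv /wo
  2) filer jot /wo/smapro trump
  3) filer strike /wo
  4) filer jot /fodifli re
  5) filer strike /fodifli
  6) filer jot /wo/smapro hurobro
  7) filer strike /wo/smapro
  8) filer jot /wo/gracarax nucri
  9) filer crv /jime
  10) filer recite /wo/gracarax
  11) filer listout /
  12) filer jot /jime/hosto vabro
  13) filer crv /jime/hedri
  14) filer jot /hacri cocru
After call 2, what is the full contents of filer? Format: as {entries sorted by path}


>> filer crv(p=/wo)
<< ok
>> filer jot(p=/wo/smapro, c=trump)
<< created
>> filer strike(p=/wo)
<< ToolError: not empty
>> filer jot(p=/fodifli, c=re)
<< created
>> filer strike(p=/fodifli)
<< ok
>> filer jot(p=/wo/smapro, c=hurobro)
<< overwrote
>> filer strike(p=/wo/smapro)
<< ok
>> filer jot(p=/wo/gracarax, c=nucri)
<< created
>> filer crv(p=/jime)
<< ok
>> filer recite(p=/wo/gracarax)
<< nucri
>> filer listout(p=/)
<< [jime/, wo/]
>> filer jot(p=/jime/hosto, c=vabro)
<< created
>> filer crv(p=/jime/hedri)
<< ok
>> filer jot(p=/hacri, c=cocru)
<< created

Answer: {wo/, wo/smapro=trump}


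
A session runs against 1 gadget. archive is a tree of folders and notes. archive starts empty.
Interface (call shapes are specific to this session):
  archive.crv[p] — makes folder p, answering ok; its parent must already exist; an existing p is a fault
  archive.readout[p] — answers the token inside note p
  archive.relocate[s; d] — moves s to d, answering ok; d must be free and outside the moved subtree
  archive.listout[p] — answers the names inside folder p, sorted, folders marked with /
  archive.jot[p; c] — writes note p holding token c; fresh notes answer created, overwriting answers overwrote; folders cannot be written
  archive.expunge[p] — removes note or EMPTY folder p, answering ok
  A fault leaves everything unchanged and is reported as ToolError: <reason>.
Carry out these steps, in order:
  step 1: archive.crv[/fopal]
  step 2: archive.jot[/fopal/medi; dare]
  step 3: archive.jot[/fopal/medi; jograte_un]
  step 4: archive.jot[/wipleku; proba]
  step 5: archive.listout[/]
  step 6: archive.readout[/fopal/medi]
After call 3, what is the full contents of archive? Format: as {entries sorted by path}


Answer: {fopal/, fopal/medi=jograte_un}

Derivation:
→ crv(p→/fopal)
← ok
→ jot(p→/fopal/medi, c→dare)
← created
→ jot(p→/fopal/medi, c→jograte_un)
← overwrote
→ jot(p→/wipleku, c→proba)
← created
→ listout(p→/)
← [fopal/, wipleku]
→ readout(p→/fopal/medi)
← jograte_un


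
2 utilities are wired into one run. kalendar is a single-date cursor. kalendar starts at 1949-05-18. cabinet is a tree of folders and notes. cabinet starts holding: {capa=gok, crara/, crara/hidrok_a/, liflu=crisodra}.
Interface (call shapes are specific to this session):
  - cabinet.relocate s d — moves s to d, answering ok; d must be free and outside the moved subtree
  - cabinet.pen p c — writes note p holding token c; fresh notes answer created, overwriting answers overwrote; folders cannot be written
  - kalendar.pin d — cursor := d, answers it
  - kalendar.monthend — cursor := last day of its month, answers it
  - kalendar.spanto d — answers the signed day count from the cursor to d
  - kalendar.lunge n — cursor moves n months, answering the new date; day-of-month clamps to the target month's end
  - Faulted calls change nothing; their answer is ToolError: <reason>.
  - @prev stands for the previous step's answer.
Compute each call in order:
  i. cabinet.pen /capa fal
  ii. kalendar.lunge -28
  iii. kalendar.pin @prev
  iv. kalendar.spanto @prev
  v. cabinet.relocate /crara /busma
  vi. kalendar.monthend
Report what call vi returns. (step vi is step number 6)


Answer: 1947-01-31

Derivation:
! pen(p: /capa, c: fal) -> overwrote
! lunge(n: -28) -> 1947-01-18
! pin(d: @prev) -> 1947-01-18
! spanto(d: @prev) -> 0
! relocate(s: /crara, d: /busma) -> ok
! monthend() -> 1947-01-31


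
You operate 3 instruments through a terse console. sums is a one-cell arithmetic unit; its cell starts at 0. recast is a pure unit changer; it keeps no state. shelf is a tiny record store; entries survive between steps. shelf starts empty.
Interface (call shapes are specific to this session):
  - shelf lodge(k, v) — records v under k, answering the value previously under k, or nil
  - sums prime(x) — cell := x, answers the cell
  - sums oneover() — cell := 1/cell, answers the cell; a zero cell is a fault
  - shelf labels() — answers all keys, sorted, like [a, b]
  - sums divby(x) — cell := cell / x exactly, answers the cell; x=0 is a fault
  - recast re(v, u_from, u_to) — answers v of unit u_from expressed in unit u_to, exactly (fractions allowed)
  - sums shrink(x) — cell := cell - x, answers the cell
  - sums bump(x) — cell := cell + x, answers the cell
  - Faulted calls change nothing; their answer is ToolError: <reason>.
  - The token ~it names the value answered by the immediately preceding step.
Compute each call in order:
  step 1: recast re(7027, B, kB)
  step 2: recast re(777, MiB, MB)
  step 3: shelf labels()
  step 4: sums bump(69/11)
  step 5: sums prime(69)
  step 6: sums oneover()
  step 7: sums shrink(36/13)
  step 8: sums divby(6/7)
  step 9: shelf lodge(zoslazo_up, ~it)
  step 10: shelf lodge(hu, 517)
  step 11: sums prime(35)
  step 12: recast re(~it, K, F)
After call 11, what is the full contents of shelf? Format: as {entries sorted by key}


CALL recast re[v: 7027; u_from: B; u_to: kB]
RET  7027/1000
CALL recast re[v: 777; u_from: MiB; u_to: MB]
RET  12730368/15625
CALL shelf labels[]
RET  []
CALL sums bump[x: 69/11]
RET  69/11
CALL sums prime[x: 69]
RET  69
CALL sums oneover[]
RET  1/69
CALL sums shrink[x: 36/13]
RET  -2471/897
CALL sums divby[x: 6/7]
RET  -17297/5382
CALL shelf lodge[k: zoslazo_up; v: ~it]
RET  nil
CALL shelf lodge[k: hu; v: 517]
RET  nil
CALL sums prime[x: 35]
RET  35
CALL recast re[v: ~it; u_from: K; u_to: F]
RET  -39667/100

Answer: {hu=517, zoslazo_up=-17297/5382}


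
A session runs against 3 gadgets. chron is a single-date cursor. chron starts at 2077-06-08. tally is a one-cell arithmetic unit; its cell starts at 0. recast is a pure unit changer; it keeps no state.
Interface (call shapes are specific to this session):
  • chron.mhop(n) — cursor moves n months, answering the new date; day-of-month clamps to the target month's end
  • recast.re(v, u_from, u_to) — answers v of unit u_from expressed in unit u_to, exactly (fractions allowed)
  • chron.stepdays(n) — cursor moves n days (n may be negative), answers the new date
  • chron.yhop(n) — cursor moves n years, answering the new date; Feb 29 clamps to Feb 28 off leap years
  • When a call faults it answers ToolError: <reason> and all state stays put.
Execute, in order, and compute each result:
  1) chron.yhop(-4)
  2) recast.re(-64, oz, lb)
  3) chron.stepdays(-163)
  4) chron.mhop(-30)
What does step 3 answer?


Answer: 2072-12-27

Derivation:
Step: chron.yhop[n='-4']
Result: 2073-06-08
Step: recast.re[v='-64'; u_from='oz'; u_to='lb']
Result: -4
Step: chron.stepdays[n='-163']
Result: 2072-12-27
Step: chron.mhop[n='-30']
Result: 2070-06-27


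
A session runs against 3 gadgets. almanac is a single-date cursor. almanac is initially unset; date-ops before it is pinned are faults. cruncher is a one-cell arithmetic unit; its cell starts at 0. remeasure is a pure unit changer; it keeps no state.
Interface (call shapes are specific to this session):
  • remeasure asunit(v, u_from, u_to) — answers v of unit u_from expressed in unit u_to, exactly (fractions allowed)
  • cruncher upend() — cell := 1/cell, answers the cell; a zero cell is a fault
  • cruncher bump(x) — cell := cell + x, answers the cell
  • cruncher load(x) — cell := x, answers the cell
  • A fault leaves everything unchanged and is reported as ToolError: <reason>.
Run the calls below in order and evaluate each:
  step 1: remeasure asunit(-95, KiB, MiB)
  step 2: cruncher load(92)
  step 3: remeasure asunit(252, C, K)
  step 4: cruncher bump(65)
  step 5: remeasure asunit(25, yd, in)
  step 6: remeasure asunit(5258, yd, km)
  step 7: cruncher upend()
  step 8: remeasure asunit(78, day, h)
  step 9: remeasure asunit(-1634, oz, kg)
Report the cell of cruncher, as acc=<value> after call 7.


[in] remeasure asunit -95 KiB MiB
[out] -95/1024
[in] cruncher load 92
[out] 92
[in] remeasure asunit 252 C K
[out] 10503/20
[in] cruncher bump 65
[out] 157
[in] remeasure asunit 25 yd in
[out] 900
[in] remeasure asunit 5258 yd km
[out] 3004947/625000
[in] cruncher upend
[out] 1/157
[in] remeasure asunit 78 day h
[out] 1872
[in] remeasure asunit -1634 oz kg
[out] -37058496629/800000000

Answer: acc=1/157


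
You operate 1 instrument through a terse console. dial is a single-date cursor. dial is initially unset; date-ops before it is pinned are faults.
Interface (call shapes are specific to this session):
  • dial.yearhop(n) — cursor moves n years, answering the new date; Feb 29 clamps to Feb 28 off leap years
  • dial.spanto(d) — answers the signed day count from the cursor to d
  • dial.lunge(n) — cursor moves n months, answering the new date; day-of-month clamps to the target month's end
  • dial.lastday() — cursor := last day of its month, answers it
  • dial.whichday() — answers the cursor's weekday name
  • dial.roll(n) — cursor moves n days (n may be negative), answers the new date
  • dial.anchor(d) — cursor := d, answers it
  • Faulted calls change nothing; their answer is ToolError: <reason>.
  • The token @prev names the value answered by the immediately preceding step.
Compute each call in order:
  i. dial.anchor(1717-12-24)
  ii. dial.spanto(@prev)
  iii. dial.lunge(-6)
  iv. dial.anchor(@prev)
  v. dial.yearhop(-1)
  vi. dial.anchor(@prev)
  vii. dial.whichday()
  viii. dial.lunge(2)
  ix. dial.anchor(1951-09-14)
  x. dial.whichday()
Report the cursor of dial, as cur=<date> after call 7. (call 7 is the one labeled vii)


-> dial.anchor(1717-12-24)
<- 1717-12-24
-> dial.spanto(@prev)
<- 0
-> dial.lunge(-6)
<- 1717-06-24
-> dial.anchor(@prev)
<- 1717-06-24
-> dial.yearhop(-1)
<- 1716-06-24
-> dial.anchor(@prev)
<- 1716-06-24
-> dial.whichday()
<- Wednesday
-> dial.lunge(2)
<- 1716-08-24
-> dial.anchor(1951-09-14)
<- 1951-09-14
-> dial.whichday()
<- Friday

Answer: cur=1716-06-24


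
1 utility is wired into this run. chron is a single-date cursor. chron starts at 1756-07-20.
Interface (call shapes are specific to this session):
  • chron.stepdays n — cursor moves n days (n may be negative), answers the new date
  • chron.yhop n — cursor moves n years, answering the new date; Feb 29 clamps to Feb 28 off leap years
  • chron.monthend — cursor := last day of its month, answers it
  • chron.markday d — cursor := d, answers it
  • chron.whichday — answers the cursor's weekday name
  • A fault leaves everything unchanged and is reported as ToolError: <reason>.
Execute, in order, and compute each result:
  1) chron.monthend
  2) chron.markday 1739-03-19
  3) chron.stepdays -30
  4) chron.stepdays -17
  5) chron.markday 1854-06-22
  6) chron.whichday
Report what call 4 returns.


Answer: 1739-01-31

Derivation:
-> monthend()
<- 1756-07-31
-> markday(d=1739-03-19)
<- 1739-03-19
-> stepdays(n=-30)
<- 1739-02-17
-> stepdays(n=-17)
<- 1739-01-31
-> markday(d=1854-06-22)
<- 1854-06-22
-> whichday()
<- Thursday


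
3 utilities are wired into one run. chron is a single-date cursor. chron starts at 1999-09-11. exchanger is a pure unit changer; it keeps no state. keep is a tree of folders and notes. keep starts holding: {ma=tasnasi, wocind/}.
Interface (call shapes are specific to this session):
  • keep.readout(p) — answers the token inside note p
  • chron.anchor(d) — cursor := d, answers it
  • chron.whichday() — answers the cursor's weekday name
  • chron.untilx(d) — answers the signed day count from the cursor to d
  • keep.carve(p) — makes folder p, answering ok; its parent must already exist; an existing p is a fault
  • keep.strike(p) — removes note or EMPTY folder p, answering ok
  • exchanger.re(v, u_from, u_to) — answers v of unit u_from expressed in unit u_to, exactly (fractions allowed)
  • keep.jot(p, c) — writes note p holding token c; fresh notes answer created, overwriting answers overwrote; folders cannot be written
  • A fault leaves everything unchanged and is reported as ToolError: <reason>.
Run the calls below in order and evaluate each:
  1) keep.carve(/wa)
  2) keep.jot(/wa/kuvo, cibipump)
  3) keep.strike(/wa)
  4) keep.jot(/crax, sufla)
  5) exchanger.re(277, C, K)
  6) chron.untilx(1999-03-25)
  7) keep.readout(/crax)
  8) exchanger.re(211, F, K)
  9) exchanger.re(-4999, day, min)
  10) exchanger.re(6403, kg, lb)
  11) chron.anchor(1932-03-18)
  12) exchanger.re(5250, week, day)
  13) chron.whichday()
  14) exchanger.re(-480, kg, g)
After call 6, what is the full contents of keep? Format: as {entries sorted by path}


Invoking carve on /wa, yielding ok.
I call jot on /wa/kuvo, cibipump, and observe created.
I call strike on /wa, giving ToolError: not empty.
Calling jot on /crax, sufla, — result: created.
I try re on 277, C, K, giving 11003/20.
Using untilx on 1999-03-25, giving -170.
Calling readout on /crax, and observe sufla.
I invoke re on 211, F, K, and get 67067/180.
Now I run re on -4999, day, min, yielding -7198560.
Then re on 6403, kg, lb, → 640300000000/45359237.
I run anchor on 1932-03-18, which returns 1932-03-18.
Next I call re on 5250, week, day, and get 36750.
Invoking whichday, — result: Friday.
Next I call re on -480, kg, g, yielding -480000.

Answer: {crax=sufla, ma=tasnasi, wa/, wa/kuvo=cibipump, wocind/}


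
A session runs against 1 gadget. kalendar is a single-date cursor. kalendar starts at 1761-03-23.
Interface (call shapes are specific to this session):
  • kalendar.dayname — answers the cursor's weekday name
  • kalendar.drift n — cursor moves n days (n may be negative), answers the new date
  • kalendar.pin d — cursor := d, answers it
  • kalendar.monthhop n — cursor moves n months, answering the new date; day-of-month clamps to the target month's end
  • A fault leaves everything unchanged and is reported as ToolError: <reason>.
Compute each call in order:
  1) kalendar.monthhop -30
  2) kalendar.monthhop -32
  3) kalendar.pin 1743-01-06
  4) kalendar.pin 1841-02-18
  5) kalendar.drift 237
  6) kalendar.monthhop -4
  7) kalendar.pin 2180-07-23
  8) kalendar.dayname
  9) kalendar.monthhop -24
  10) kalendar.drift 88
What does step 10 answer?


>> kalendar.monthhop(-30)
<< 1758-09-23
>> kalendar.monthhop(-32)
<< 1756-01-23
>> kalendar.pin(1743-01-06)
<< 1743-01-06
>> kalendar.pin(1841-02-18)
<< 1841-02-18
>> kalendar.drift(237)
<< 1841-10-13
>> kalendar.monthhop(-4)
<< 1841-06-13
>> kalendar.pin(2180-07-23)
<< 2180-07-23
>> kalendar.dayname()
<< Sunday
>> kalendar.monthhop(-24)
<< 2178-07-23
>> kalendar.drift(88)
<< 2178-10-19

Answer: 2178-10-19


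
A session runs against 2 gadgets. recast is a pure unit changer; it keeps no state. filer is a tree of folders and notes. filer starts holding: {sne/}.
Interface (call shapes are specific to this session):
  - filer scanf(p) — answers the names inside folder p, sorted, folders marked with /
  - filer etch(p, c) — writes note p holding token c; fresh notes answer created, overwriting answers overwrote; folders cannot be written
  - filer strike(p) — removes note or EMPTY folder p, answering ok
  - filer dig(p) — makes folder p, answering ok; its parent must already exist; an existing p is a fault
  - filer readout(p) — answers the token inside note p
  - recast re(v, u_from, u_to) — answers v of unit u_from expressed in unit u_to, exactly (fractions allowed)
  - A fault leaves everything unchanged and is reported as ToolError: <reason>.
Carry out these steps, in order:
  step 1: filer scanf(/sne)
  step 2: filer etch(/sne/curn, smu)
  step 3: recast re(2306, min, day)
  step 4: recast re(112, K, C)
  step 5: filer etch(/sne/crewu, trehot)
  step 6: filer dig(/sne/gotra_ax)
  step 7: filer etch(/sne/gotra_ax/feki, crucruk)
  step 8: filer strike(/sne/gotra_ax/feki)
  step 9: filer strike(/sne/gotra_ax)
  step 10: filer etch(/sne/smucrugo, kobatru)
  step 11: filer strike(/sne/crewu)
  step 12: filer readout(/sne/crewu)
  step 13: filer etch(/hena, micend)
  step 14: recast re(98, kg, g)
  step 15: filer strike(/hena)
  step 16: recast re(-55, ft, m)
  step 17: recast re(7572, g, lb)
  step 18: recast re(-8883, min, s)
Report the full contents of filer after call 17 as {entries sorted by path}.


Answer: {sne/, sne/curn=smu, sne/smucrugo=kobatru}

Derivation:
>> filer scanf(p→/sne)
<< []
>> filer etch(p→/sne/curn, c→smu)
<< created
>> recast re(v→2306, u_from→min, u_to→day)
<< 1153/720
>> recast re(v→112, u_from→K, u_to→C)
<< -3223/20
>> filer etch(p→/sne/crewu, c→trehot)
<< created
>> filer dig(p→/sne/gotra_ax)
<< ok
>> filer etch(p→/sne/gotra_ax/feki, c→crucruk)
<< created
>> filer strike(p→/sne/gotra_ax/feki)
<< ok
>> filer strike(p→/sne/gotra_ax)
<< ok
>> filer etch(p→/sne/smucrugo, c→kobatru)
<< created
>> filer strike(p→/sne/crewu)
<< ok
>> filer readout(p→/sne/crewu)
<< ToolError: not found
>> filer etch(p→/hena, c→micend)
<< created
>> recast re(v→98, u_from→kg, u_to→g)
<< 98000
>> filer strike(p→/hena)
<< ok
>> recast re(v→-55, u_from→ft, u_to→m)
<< -4191/250
>> recast re(v→7572, u_from→g, u_to→lb)
<< 757200000/45359237
>> recast re(v→-8883, u_from→min, u_to→s)
<< -532980


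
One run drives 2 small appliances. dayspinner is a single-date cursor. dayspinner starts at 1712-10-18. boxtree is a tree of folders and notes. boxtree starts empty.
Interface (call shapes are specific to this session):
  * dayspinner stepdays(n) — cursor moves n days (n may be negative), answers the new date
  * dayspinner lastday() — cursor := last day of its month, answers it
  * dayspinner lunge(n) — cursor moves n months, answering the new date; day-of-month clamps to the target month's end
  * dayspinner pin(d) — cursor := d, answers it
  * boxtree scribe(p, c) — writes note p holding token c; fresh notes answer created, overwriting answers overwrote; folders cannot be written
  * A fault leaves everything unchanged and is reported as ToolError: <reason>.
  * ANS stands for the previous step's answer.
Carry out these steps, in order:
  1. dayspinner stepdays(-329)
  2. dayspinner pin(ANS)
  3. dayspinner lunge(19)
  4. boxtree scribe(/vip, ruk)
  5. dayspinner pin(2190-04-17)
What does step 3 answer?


Answer: 1713-06-24

Derivation:
~$ dayspinner stepdays n: -329
:: 1711-11-24
~$ dayspinner pin d: ANS
:: 1711-11-24
~$ dayspinner lunge n: 19
:: 1713-06-24
~$ boxtree scribe p: /vip c: ruk
:: created
~$ dayspinner pin d: 2190-04-17
:: 2190-04-17


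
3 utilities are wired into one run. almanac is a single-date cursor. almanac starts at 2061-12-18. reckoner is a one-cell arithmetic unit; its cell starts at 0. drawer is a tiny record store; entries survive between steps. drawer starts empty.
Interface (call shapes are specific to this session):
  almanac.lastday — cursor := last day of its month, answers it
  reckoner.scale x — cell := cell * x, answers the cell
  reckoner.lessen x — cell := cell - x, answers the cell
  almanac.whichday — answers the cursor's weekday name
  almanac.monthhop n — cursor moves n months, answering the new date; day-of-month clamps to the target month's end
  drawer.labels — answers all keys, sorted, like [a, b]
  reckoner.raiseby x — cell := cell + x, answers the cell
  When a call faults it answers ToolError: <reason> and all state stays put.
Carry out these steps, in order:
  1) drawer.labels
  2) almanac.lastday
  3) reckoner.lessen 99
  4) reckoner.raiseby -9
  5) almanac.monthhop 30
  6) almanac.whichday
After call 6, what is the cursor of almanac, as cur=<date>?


→ labels()
← []
→ lastday()
← 2061-12-31
→ lessen(99)
← -99
→ raiseby(-9)
← -108
→ monthhop(30)
← 2064-06-30
→ whichday()
← Monday

Answer: cur=2064-06-30


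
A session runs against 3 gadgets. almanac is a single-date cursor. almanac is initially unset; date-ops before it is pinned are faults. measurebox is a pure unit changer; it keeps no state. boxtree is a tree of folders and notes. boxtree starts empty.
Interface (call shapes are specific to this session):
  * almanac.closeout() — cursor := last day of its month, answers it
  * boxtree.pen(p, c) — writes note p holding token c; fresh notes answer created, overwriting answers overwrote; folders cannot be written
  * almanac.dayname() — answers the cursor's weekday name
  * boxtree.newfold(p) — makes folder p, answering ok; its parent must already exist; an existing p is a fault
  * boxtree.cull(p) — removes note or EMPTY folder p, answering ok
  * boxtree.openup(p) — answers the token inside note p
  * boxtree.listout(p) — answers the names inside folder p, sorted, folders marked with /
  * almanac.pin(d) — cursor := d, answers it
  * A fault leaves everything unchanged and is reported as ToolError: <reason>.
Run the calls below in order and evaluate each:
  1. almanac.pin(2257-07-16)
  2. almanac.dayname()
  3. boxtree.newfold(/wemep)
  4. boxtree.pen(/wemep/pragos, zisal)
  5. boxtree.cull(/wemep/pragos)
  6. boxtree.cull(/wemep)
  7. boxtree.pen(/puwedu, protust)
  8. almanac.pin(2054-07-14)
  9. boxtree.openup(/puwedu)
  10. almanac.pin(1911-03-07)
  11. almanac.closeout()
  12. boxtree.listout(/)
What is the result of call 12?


>>> almanac.pin d='2257-07-16'
[out] 2257-07-16
>>> almanac.dayname
[out] Thursday
>>> boxtree.newfold p='/wemep'
[out] ok
>>> boxtree.pen p='/wemep/pragos' c='zisal'
[out] created
>>> boxtree.cull p='/wemep/pragos'
[out] ok
>>> boxtree.cull p='/wemep'
[out] ok
>>> boxtree.pen p='/puwedu' c='protust'
[out] created
>>> almanac.pin d='2054-07-14'
[out] 2054-07-14
>>> boxtree.openup p='/puwedu'
[out] protust
>>> almanac.pin d='1911-03-07'
[out] 1911-03-07
>>> almanac.closeout
[out] 1911-03-31
>>> boxtree.listout p='/'
[out] [puwedu]

Answer: [puwedu]


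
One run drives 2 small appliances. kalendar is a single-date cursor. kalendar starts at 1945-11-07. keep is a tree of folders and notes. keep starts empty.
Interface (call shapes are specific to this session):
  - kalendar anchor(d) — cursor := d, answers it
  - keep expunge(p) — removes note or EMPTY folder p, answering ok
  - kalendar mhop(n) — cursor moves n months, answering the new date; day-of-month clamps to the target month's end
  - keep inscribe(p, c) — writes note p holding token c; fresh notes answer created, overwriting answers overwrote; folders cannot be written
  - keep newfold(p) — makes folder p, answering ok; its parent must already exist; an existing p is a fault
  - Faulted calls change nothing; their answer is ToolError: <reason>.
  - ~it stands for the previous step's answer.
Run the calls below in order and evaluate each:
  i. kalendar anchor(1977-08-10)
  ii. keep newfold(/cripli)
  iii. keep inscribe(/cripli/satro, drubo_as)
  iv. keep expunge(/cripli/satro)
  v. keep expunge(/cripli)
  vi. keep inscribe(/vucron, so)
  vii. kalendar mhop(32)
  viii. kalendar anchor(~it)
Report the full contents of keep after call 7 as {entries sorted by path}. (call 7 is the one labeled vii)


# 1. kalendar anchor(d='1977-08-10') == 1977-08-10
# 2. keep newfold(p='/cripli') == ok
# 3. keep inscribe(p='/cripli/satro', c='drubo_as') == created
# 4. keep expunge(p='/cripli/satro') == ok
# 5. keep expunge(p='/cripli') == ok
# 6. keep inscribe(p='/vucron', c='so') == created
# 7. kalendar mhop(n='32') == 1980-04-10
# 8. kalendar anchor(d='~it') == 1980-04-10

Answer: {vucron=so}


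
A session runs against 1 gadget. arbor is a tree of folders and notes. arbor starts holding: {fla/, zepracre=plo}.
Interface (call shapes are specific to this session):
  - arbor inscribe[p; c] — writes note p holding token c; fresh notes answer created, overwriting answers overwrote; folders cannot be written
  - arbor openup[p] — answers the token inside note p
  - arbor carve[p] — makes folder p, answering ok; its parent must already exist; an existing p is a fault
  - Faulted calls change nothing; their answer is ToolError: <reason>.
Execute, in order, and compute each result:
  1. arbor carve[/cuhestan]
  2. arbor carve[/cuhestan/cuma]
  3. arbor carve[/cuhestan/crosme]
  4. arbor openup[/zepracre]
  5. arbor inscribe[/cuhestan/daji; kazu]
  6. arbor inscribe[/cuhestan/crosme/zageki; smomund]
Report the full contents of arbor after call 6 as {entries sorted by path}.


I try arbor carve on p='/cuhestan', giving ok.
Using arbor carve on p='/cuhestan/cuma', yielding ok.
I call arbor carve on p='/cuhestan/crosme', — result: ok.
I run arbor openup on p='/zepracre', — result: plo.
I call arbor inscribe on p='/cuhestan/daji', c='kazu', yielding created.
I run arbor inscribe on p='/cuhestan/crosme/zageki', c='smomund', giving created.

Answer: {cuhestan/, cuhestan/crosme/, cuhestan/crosme/zageki=smomund, cuhestan/cuma/, cuhestan/daji=kazu, fla/, zepracre=plo}


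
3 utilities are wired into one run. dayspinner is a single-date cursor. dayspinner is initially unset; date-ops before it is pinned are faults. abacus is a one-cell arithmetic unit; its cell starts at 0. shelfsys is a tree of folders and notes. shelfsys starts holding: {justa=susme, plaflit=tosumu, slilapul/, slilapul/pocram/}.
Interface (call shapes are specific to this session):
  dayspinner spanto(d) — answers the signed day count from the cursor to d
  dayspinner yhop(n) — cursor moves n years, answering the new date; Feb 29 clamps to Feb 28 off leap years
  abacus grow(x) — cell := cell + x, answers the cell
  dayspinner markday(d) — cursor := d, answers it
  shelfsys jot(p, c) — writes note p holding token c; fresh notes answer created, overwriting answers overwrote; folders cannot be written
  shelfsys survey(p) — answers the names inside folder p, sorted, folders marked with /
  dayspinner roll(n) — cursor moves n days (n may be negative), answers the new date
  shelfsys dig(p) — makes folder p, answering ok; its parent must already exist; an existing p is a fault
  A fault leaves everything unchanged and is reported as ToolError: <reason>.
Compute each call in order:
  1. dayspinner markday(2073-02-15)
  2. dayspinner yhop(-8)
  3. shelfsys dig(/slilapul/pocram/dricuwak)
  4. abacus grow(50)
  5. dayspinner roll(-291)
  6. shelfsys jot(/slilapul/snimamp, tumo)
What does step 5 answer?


I use dayspinner markday on d='2073-02-15', giving 2073-02-15.
Next I call dayspinner yhop on n='-8', and get 2065-02-15.
Using shelfsys dig on p='/slilapul/pocram/dricuwak', yielding ok.
I invoke abacus grow on x='50', — result: 50.
Now I run dayspinner roll on n='-291', → 2064-04-30.
Calling shelfsys jot on p='/slilapul/snimamp', c='tumo', and get created.

Answer: 2064-04-30


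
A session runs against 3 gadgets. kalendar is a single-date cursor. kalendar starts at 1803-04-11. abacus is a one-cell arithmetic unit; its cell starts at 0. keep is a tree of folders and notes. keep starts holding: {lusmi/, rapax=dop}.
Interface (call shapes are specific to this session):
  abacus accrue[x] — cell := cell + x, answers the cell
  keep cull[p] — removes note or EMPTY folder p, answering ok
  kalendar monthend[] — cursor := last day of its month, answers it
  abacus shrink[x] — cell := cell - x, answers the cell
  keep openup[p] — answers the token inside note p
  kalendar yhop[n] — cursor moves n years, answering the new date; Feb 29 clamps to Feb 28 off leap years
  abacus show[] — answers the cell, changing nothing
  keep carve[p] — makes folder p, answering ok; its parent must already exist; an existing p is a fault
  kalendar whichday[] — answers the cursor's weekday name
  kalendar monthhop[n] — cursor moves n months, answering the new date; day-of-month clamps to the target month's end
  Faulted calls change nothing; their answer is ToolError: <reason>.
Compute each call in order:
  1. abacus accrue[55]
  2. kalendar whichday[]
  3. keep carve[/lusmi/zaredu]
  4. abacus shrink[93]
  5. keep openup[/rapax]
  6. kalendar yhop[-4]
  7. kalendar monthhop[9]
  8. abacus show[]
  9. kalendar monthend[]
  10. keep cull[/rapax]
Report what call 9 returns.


Using abacus accrue with x='55', and observe 55.
Then kalendar whichday, which returns Monday.
Now I run keep carve with p='/lusmi/zaredu', giving ok.
Now I run abacus shrink with x='93', giving -38.
Now I run keep openup with p='/rapax', and observe dop.
Using kalendar yhop with n='-4', yielding 1799-04-11.
Next I call kalendar monthhop with n='9', and see 1800-01-11.
I call abacus show(): -38.
Now I run kalendar monthend(), and get 1800-01-31.
I invoke keep cull with p='/rapax': ok.

Answer: 1800-01-31


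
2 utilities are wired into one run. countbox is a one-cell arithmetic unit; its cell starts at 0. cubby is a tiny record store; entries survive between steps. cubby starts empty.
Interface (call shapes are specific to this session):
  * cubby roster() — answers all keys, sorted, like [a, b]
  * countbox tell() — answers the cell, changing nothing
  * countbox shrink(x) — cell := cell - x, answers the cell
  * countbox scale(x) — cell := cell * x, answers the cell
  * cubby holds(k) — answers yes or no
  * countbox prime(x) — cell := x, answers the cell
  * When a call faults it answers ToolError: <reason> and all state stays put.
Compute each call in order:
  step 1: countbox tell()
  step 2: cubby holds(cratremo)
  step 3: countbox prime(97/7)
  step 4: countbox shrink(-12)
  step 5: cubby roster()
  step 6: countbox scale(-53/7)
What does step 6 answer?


Now I run countbox tell, yielding 0.
I run cubby holds passing cratremo, and get no.
I run countbox prime passing 97/7, and get 97/7.
Calling countbox shrink passing -12, and get 181/7.
Calling cubby roster(), — result: [].
I run countbox scale passing -53/7: -9593/49.

Answer: -9593/49


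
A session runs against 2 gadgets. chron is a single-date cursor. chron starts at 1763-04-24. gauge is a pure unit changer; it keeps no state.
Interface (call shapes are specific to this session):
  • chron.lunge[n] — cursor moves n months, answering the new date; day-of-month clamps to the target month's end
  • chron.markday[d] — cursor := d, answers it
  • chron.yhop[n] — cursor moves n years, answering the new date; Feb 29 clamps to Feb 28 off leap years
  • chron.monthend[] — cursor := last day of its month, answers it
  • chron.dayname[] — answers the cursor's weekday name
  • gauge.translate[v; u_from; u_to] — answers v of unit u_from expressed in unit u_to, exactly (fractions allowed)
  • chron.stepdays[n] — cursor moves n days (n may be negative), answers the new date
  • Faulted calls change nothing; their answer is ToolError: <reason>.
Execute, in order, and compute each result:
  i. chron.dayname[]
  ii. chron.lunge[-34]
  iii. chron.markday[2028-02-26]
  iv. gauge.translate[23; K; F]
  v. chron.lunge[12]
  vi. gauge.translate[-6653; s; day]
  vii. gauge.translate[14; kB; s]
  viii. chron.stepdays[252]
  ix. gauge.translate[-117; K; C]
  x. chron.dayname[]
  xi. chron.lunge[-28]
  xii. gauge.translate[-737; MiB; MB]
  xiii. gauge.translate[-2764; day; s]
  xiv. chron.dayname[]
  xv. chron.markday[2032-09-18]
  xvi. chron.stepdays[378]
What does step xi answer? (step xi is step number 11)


$ dayname
:: Sunday
$ lunge n: -34
:: 1760-06-24
$ markday d: 2028-02-26
:: 2028-02-26
$ translate v: 23 u_from: K u_to: F
:: -41827/100
$ lunge n: 12
:: 2029-02-26
$ translate v: -6653 u_from: s u_to: day
:: -6653/86400
$ translate v: 14 u_from: kB u_to: s
:: ToolError: incompatible units
$ stepdays n: 252
:: 2029-11-05
$ translate v: -117 u_from: K u_to: C
:: -7803/20
$ dayname
:: Monday
$ lunge n: -28
:: 2027-07-05
$ translate v: -737 u_from: MiB u_to: MB
:: -12075008/15625
$ translate v: -2764 u_from: day u_to: s
:: -238809600
$ dayname
:: Monday
$ markday d: 2032-09-18
:: 2032-09-18
$ stepdays n: 378
:: 2033-10-01

Answer: 2027-07-05


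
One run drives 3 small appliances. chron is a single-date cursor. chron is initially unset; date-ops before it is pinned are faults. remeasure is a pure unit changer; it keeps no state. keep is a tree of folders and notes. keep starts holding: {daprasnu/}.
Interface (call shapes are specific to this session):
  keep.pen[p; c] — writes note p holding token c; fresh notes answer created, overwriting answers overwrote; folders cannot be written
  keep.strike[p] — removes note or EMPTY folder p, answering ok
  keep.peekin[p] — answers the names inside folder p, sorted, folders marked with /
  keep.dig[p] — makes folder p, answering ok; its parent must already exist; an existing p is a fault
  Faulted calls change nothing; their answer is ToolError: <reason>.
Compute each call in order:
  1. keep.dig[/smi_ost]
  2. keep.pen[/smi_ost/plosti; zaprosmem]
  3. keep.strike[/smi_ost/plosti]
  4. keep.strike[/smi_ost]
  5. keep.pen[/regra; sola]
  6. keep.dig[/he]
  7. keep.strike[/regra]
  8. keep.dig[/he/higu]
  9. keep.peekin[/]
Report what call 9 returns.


Answer: [daprasnu/, he/]

Derivation:
$ dig p='/smi_ost'
[out] ok
$ pen p='/smi_ost/plosti' c='zaprosmem'
[out] created
$ strike p='/smi_ost/plosti'
[out] ok
$ strike p='/smi_ost'
[out] ok
$ pen p='/regra' c='sola'
[out] created
$ dig p='/he'
[out] ok
$ strike p='/regra'
[out] ok
$ dig p='/he/higu'
[out] ok
$ peekin p='/'
[out] [daprasnu/, he/]


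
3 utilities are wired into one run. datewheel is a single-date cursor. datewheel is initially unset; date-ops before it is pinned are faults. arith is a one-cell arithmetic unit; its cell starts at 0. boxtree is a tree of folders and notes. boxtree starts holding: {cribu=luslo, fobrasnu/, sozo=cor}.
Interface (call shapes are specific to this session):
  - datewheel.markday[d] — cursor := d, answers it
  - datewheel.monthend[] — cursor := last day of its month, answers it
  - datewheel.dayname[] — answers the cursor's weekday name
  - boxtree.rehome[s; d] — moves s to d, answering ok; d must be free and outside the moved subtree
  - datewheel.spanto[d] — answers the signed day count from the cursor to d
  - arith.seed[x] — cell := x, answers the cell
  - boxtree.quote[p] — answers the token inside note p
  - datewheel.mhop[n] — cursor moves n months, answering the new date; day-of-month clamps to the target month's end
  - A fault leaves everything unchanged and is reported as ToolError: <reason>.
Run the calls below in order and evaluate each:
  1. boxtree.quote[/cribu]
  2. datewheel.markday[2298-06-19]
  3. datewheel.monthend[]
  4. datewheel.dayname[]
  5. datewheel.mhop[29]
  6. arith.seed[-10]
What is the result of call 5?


Answer: 2300-11-30

Derivation:
>>> quote p→/cribu
= luslo
>>> markday d→2298-06-19
= 2298-06-19
>>> monthend
= 2298-06-30
>>> dayname
= Thursday
>>> mhop n→29
= 2300-11-30
>>> seed x→-10
= -10


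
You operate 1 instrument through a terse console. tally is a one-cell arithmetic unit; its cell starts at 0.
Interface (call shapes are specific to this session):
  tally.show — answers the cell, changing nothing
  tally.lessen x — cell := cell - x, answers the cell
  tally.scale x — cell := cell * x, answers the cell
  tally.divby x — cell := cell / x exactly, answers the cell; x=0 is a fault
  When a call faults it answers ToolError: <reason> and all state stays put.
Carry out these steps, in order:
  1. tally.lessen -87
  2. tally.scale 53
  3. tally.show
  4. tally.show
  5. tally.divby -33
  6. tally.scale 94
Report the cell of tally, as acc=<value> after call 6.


>> tally.lessen(x: -87)
<< 87
>> tally.scale(x: 53)
<< 4611
>> tally.show()
<< 4611
>> tally.show()
<< 4611
>> tally.divby(x: -33)
<< -1537/11
>> tally.scale(x: 94)
<< -144478/11

Answer: acc=-144478/11


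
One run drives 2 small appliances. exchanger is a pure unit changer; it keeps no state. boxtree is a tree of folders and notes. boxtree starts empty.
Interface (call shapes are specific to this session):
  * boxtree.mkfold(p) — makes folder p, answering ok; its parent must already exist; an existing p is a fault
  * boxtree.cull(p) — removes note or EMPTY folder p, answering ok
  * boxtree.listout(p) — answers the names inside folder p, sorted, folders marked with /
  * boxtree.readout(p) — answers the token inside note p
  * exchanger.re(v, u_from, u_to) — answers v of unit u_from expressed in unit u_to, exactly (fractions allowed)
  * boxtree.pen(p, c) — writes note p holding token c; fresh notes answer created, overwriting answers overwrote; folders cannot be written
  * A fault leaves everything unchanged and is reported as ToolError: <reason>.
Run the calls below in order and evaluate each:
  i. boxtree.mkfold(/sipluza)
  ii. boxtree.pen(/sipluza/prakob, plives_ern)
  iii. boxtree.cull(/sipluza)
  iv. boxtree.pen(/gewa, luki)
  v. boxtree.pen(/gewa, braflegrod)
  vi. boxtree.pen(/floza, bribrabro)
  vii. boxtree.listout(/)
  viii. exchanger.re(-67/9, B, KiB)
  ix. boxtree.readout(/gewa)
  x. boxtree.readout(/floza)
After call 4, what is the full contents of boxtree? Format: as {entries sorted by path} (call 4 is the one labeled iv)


Answer: {gewa=luki, sipluza/, sipluza/prakob=plives_ern}

Derivation:
$ boxtree.mkfold /sipluza
  ok
$ boxtree.pen /sipluza/prakob plives_ern
  created
$ boxtree.cull /sipluza
  ToolError: not empty
$ boxtree.pen /gewa luki
  created
$ boxtree.pen /gewa braflegrod
  overwrote
$ boxtree.pen /floza bribrabro
  created
$ boxtree.listout /
  [floza, gewa, sipluza/]
$ exchanger.re -67/9 B KiB
  -67/9216
$ boxtree.readout /gewa
  braflegrod
$ boxtree.readout /floza
  bribrabro


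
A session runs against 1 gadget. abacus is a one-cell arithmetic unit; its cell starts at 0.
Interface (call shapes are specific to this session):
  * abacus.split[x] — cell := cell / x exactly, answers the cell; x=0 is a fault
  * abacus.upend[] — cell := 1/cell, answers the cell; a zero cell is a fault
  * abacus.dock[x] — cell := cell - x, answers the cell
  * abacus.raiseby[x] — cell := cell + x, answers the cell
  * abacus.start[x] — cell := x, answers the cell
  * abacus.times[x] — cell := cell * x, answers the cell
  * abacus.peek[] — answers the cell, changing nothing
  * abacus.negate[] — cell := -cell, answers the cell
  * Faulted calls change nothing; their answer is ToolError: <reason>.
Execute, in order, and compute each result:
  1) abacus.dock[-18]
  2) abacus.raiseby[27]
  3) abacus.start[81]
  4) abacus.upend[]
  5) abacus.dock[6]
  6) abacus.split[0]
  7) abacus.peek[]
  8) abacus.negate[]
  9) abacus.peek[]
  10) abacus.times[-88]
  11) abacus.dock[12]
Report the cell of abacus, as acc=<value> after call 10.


Answer: acc=-42680/81

Derivation:
// 1. abacus.dock(-18) == 18
// 2. abacus.raiseby(27) == 45
// 3. abacus.start(81) == 81
// 4. abacus.upend() == 1/81
// 5. abacus.dock(6) == -485/81
// 6. abacus.split(0) == ToolError: division by zero
// 7. abacus.peek() == -485/81
// 8. abacus.negate() == 485/81
// 9. abacus.peek() == 485/81
// 10. abacus.times(-88) == -42680/81
// 11. abacus.dock(12) == -43652/81


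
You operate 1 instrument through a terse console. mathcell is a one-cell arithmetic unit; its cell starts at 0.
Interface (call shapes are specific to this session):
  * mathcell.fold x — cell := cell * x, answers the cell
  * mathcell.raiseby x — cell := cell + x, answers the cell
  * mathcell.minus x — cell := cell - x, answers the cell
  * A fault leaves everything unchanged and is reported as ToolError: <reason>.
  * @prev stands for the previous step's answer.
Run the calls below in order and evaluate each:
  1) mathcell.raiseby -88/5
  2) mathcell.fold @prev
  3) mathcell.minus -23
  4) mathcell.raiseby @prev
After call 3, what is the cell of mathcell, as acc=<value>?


·→ raiseby(x: -88/5)
·← -88/5
·→ fold(x: @prev)
·← 7744/25
·→ minus(x: -23)
·← 8319/25
·→ raiseby(x: @prev)
·← 16638/25

Answer: acc=8319/25
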